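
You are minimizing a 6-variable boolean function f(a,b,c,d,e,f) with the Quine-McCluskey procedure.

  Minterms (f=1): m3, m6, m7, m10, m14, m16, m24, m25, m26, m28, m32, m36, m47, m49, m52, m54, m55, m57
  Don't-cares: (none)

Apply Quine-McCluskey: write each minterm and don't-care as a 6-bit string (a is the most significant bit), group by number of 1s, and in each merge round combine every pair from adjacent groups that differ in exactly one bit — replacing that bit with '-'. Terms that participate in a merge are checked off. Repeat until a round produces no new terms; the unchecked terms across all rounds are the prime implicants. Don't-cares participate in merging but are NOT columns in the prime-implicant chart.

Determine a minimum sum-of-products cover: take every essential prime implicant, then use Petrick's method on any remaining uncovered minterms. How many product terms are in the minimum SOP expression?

11

[col 0] 000011*, 000110*, 000111*, 001010*, 001110*, 010000*, 011000*, 011001*, 011010*, 011100*, 100000*, 100100*, 101111, 110001*, 110100*, 110110*, 110111*, 111001*
[col 1] -11001, 0-1010, 00-110, 000-11, 00011-, 001-10, 01-000, 011-00, 0110-0, 01100-, 1-0100, 100-00, 11-001, 1101-0, 11011-
Prime implicants: -11001, 0-1010, 00-110, 000-11, 00011-, 001-10, 01-000, 011-00, 0110-0, 01100-, 1-0100, 100-00, 101111, 11-001, 1101-0, 11011-
PI chart (minterm → PIs covering it):
  3 | 000-11  (sole → essential)
  6 | 00-110,00011-
  7 | 000-11,00011-
  10 | 0-1010,001-10
  14 | 00-110,001-10
  16 | 01-000  (sole → essential)
  24 | 01-000,011-00,0110-0,01100-
  25 | -11001,01100-
  26 | 0-1010,0110-0
  28 | 011-00  (sole → essential)
  32 | 100-00  (sole → essential)
  36 | 1-0100,100-00
  47 | 101111  (sole → essential)
  49 | 11-001  (sole → essential)
  52 | 1-0100,1101-0
  54 | 1101-0,11011-
  55 | 11011-  (sole → essential)
  57 | -11001,11-001
Essential prime implicants: 000-11, 01-000, 011-00, 100-00, 101111, 11-001, 11011-
Petrick residual → -11001, 0-1010, 00-110, 1-0100
Minimum SOP uses 11 PIs: bcd'e'f + a'cd'ef' + a'b'def' + a'b'c'ef + a'bd'e'f' + a'bce'f' + ac'de'f' + ab'c'e'f' + ab'cdef + abd'e'f + abc'de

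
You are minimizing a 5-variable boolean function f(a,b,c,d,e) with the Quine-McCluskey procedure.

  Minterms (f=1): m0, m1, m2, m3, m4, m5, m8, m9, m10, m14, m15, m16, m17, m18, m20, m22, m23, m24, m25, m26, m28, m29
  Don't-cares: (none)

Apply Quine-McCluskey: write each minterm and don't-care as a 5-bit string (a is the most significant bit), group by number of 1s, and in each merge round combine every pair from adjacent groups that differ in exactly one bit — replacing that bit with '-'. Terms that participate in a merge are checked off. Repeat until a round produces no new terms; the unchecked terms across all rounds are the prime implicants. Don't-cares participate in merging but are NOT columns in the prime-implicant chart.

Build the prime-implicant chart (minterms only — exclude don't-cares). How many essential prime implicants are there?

size-2^0 implicants → 00000(✓)  00001(✓)  00010(✓)  00011(✓)  00100(✓)  00101(✓)  01000(✓)  01001(✓)  01010(✓)  01110(✓)  01111(✓)  10000(✓)  10001(✓)  10010(✓)  10100(✓)  10110(✓)  10111(✓)  11000(✓)  11001(✓)  11010(✓)  11100(✓)  11101(✓)
size-2^1 implicants → -0000(✓)  -0001(✓)  -0010(✓)  -0100(✓)  -1000(✓)  -1001(✓)  -1010(✓)  0-000(✓)  0-001(✓)  0-010(✓)  00-00(✓)  00-01(✓)  000-0(✓)  000-1(✓)  0000-(✓)  0001-(✓)  0010-(✓)  01-10  010-0(✓)  0100-(✓)  0111-  1-000(✓)  1-001(✓)  1-010(✓)  1-100(✓)  10-00(✓)  10-10(✓)  100-0(✓)  1000-(✓)  101-0(✓)  1011-  11-00(✓)  11-01(✓)  110-0(✓)  1100-(✓)  1110-(✓)
size-2^2 implicants → --000(✓)  --001(✓)  --010(✓)  -0-00  -00-0(✓)  -000-(✓)  -10-0(✓)  -100-(✓)  0-0-0(✓)  0-00-(✓)  00-0-  000--  1--00  1-0-0(✓)  1-00-(✓)  10--0  11-0-
size-2^3 implicants → --0-0  --00-
Unchecked terms (primes): --0-0, --00-, -0-00, 00-0-, 000--, 01-10, 0111-, 1--00, 10--0, 1011-, 11-0-
Minterm coverage:
  m0 ⊆ --0-0,--00-,-0-00,00-0-,000--
  m1 ⊆ --00-,00-0-,000--
  m2 ⊆ --0-0,000--
  m3 ⊆ 000-- [E]
  m4 ⊆ -0-00,00-0-
  m5 ⊆ 00-0- [E]
  m8 ⊆ --0-0,--00-
  m9 ⊆ --00- [E]
  m10 ⊆ --0-0,01-10
  m14 ⊆ 01-10,0111-
  m15 ⊆ 0111- [E]
  m16 ⊆ --0-0,--00-,-0-00,1--00,10--0
  m17 ⊆ --00- [E]
  m18 ⊆ --0-0,10--0
  m20 ⊆ -0-00,1--00,10--0
  m22 ⊆ 10--0,1011-
  m23 ⊆ 1011- [E]
  m24 ⊆ --0-0,--00-,1--00,11-0-
  m25 ⊆ --00-,11-0-
  m26 ⊆ --0-0 [E]
  m28 ⊆ 1--00,11-0-
  m29 ⊆ 11-0- [E]
E = {--0-0, --00-, 00-0-, 000--, 0111-, 1011-, 11-0-}

7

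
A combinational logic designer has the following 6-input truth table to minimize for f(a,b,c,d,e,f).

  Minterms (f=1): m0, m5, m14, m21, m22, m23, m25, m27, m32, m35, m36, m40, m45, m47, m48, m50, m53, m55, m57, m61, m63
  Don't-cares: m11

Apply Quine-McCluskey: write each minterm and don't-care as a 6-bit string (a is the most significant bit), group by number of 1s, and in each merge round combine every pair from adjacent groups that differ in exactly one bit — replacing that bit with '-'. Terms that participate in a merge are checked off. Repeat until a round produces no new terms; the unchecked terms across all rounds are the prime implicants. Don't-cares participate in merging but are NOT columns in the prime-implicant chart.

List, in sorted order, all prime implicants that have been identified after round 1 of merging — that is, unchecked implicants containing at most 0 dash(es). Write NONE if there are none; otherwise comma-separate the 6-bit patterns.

Round 0: 000000✓ 000101✓ 001011✓ 001110 010101✓ 010110✓ 010111✓ 011001✓ 011011✓ 100000✓ 100011 100100✓ 101000✓ 101101✓ 101111✓ 110000✓ 110010✓ 110101✓ 110111✓ 111001✓ 111101✓ 111111✓
Round 1: -00000 -10101✓ -10111✓ -11001 0-0101 0-1011 0101-1✓ 01011- 0110-1 1-0000 1-1101✓ 1-1111✓ 10-000 100-00 1011-1✓ 11-101✓ 11-111✓ 1100-0 1101-1✓ 111-01 1111-1✓
Round 2: -101-1 1-11-1 11-1-1
PIs = {-00000, -101-1, -11001, 0-0101, 0-1011, 001110, 01011-, 0110-1, 1-0000, 1-11-1, 10-000, 100-00, 100011, 11-1-1, 1100-0, 111-01}

001110, 100011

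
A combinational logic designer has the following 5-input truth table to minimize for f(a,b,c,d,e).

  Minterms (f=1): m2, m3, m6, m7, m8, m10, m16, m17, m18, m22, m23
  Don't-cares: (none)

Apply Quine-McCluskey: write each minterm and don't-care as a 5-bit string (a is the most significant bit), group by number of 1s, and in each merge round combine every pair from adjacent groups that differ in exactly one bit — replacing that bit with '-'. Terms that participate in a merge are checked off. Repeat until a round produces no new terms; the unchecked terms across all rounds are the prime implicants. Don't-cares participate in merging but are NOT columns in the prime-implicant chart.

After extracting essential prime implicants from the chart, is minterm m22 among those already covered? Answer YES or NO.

YES

[col 0] 00010*, 00011*, 00110*, 00111*, 01000*, 01010*, 10000*, 10001*, 10010*, 10110*, 10111*
[col 1] -0010*, -0110*, -0111*, 0-010, 00-10*, 00-11*, 0001-*, 0011-*, 010-0, 10-10*, 100-0, 1000-, 1011-*
[col 2] -0-10, -011-, 00-1-
Prime implicants: -0-10, -011-, 0-010, 00-1-, 010-0, 100-0, 1000-
PI chart (minterm → PIs covering it):
  2 | -0-10,0-010,00-1-
  3 | 00-1-  (sole → essential)
  6 | -0-10,-011-,00-1-
  7 | -011-,00-1-
  8 | 010-0  (sole → essential)
  10 | 0-010,010-0
  16 | 100-0,1000-
  17 | 1000-  (sole → essential)
  18 | -0-10,100-0
  22 | -0-10,-011-
  23 | -011-  (sole → essential)
Essential prime implicants: -011-, 00-1-, 010-0, 1000-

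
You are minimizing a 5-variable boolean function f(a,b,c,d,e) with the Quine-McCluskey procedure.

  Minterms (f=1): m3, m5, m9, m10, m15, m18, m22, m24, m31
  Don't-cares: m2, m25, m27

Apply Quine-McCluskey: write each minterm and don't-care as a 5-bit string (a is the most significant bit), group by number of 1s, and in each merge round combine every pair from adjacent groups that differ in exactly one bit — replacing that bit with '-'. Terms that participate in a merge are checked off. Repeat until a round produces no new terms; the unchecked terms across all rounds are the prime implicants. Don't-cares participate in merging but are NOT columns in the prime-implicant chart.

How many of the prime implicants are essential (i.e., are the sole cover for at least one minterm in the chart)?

Round 0: 00010✓ 00011✓ 00101 01001✓ 01010✓ 01111✓ 10010✓ 10110✓ 11000✓ 11001✓ 11011✓ 11111✓
Round 1: -0010 -1001 -1111 0-010 0001- 10-10 11-11 110-1 1100-
PIs = {-0010, -1001, -1111, 0-010, 0001-, 00101, 10-10, 11-11, 110-1, 1100-}
Coverage chart:
  m3: 0001- ←essential
  m5: 00101 ←essential
  m9: -1001 ←essential
  m10: 0-010 ←essential
  m15: -1111 ←essential
  m18: -0010,10-10
  m22: 10-10 ←essential
  m24: 1100- ←essential
  m31: -1111,11-11
Essential: -1001, -1111, 0-010, 0001-, 00101, 10-10, 1100-

7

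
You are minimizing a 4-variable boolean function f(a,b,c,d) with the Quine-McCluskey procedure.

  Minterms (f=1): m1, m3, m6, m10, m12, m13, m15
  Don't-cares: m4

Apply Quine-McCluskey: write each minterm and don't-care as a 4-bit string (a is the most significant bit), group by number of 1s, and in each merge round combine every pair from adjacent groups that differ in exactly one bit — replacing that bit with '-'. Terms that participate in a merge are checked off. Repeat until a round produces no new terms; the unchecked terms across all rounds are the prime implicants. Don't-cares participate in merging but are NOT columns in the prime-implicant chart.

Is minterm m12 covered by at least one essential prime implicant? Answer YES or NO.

Round 0: 0001✓ 0011✓ 0100✓ 0110✓ 1010 1100✓ 1101✓ 1111✓
Round 1: -100 00-1 01-0 11-1 110-
PIs = {-100, 00-1, 01-0, 1010, 11-1, 110-}
Coverage chart:
  m1: 00-1 ←essential
  m3: 00-1 ←essential
  m6: 01-0 ←essential
  m10: 1010 ←essential
  m12: -100,110-
  m13: 11-1,110-
  m15: 11-1 ←essential
Essential: 00-1, 01-0, 1010, 11-1

NO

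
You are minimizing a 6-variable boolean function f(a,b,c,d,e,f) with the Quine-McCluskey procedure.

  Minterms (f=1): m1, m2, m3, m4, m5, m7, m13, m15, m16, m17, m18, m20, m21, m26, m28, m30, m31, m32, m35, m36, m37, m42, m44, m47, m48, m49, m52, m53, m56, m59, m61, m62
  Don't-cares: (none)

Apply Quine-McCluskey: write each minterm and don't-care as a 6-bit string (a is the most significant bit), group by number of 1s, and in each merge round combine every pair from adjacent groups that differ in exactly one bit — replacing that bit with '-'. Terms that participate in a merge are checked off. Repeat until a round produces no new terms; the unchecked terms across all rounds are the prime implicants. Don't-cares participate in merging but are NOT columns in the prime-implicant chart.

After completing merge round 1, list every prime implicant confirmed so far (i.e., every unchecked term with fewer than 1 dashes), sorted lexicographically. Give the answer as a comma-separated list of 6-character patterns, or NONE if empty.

101010, 111011

Round 0: 000001✓ 000010✓ 000011✓ 000100✓ 000101✓ 000111✓ 001101✓ 001111✓ 010000✓ 010001✓ 010010✓ 010100✓ 010101✓ 011010✓ 011100✓ 011110✓ 011111✓ 100000✓ 100011✓ 100100✓ 100101✓ 101010 101100✓ 101111✓ 110000✓ 110001✓ 110100✓ 110101✓ 111000✓ 111011 111101✓ 111110✓
Round 1: -00011 -00100✓ -00101✓ -01111 -10000✓ -10001✓ -10100✓ -10101✓ -11110 0-0001✓ 0-0010 0-0100✓ 0-0101✓ 0-1111 00-101✓ 00-111✓ 000-01✓ 000-11✓ 0000-1✓ 00001- 0001-1✓ 00010-✓ 0011-1✓ 01-010 01-100 010-00✓ 010-01✓ 0100-0 01000-✓ 01010-✓ 011-10 0111-0 01111- 1-0000✓ 1-0100✓ 1-0101✓ 10-100 100-00✓ 10010-✓ 11-000 11-101 110-00✓ 110-01✓ 11000-✓ 11010-✓
Round 2: --0100✓ --0101✓ -0010-✓ -10-00✓ -10-01✓ -1000-✓ -1010-✓ 0-0-01 0-010-✓ 00-1-1 000--1 010-0-✓ 1-0-00 1-010-✓ 110-0-✓
Round 3: --010- -10-0-
PIs = {--010-, -00011, -01111, -10-0-, -11110, 0-0-01, 0-0010, 0-1111, 00-1-1, 000--1, 00001-, 01-010, 01-100, 0100-0, 011-10, 0111-0, 01111-, 1-0-00, 10-100, 101010, 11-000, 11-101, 111011}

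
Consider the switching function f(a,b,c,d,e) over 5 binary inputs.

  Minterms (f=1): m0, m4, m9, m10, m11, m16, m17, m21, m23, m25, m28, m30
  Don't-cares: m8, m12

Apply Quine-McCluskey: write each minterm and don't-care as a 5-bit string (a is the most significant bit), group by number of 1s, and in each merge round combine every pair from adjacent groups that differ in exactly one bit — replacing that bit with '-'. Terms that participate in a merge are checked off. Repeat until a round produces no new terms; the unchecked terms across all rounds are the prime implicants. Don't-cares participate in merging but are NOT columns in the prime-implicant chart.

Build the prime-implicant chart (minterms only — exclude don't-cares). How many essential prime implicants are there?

4

size-2^0 implicants → 00000(✓)  00100(✓)  01000(✓)  01001(✓)  01010(✓)  01011(✓)  01100(✓)  10000(✓)  10001(✓)  10101(✓)  10111(✓)  11001(✓)  11100(✓)  11110(✓)
size-2^1 implicants → -0000  -1001  -1100  0-000(✓)  0-100(✓)  00-00(✓)  01-00(✓)  010-0(✓)  010-1(✓)  0100-(✓)  0101-(✓)  1-001  10-01  1000-  101-1  111-0
size-2^2 implicants → 0--00  010--
Unchecked terms (primes): -0000, -1001, -1100, 0--00, 010--, 1-001, 10-01, 1000-, 101-1, 111-0
Minterm coverage:
  m0 ⊆ -0000,0--00
  m4 ⊆ 0--00 [E]
  m9 ⊆ -1001,010--
  m10 ⊆ 010-- [E]
  m11 ⊆ 010-- [E]
  m16 ⊆ -0000,1000-
  m17 ⊆ 1-001,10-01,1000-
  m21 ⊆ 10-01,101-1
  m23 ⊆ 101-1 [E]
  m25 ⊆ -1001,1-001
  m28 ⊆ -1100,111-0
  m30 ⊆ 111-0 [E]
E = {0--00, 010--, 101-1, 111-0}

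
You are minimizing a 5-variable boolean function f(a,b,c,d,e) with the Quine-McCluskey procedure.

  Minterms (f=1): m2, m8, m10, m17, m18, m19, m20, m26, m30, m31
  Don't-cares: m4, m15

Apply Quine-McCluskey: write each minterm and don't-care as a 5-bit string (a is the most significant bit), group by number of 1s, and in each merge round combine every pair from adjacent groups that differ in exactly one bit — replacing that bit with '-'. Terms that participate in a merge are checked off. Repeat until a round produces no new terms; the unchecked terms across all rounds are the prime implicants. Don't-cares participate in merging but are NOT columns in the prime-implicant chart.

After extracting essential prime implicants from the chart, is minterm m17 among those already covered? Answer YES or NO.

[col 0] 00010*, 00100*, 01000*, 01010*, 01111*, 10001*, 10010*, 10011*, 10100*, 11010*, 11110*, 11111*
[col 1] -0010*, -0100, -1010*, -1111, 0-010*, 010-0, 1-010*, 100-1, 1001-, 11-10, 1111-
[col 2] --010
Prime implicants: --010, -0100, -1111, 010-0, 100-1, 1001-, 11-10, 1111-
PI chart (minterm → PIs covering it):
  2 | --010  (sole → essential)
  8 | 010-0  (sole → essential)
  10 | --010,010-0
  17 | 100-1  (sole → essential)
  18 | --010,1001-
  19 | 100-1,1001-
  20 | -0100  (sole → essential)
  26 | --010,11-10
  30 | 11-10,1111-
  31 | -1111,1111-
Essential prime implicants: --010, -0100, 010-0, 100-1

YES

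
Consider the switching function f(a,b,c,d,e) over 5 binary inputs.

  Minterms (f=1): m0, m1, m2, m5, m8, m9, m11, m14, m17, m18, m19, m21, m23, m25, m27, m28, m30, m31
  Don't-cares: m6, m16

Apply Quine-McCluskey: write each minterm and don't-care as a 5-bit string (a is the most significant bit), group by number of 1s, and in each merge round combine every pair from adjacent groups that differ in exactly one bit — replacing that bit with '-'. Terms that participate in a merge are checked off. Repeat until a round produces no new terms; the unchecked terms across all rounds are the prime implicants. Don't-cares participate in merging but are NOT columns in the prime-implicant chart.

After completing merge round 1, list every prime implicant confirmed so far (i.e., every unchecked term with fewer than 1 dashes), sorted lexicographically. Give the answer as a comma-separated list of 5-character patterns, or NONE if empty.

[col 0] 00000*, 00001*, 00010*, 00101*, 00110*, 01000*, 01001*, 01011*, 01110*, 10000*, 10001*, 10010*, 10011*, 10101*, 10111*, 11001*, 11011*, 11100*, 11110*, 11111*
[col 1] -0000*, -0001*, -0010*, -0101*, -1001*, -1011*, -1110, 0-000*, 0-001*, 0-110, 00-01*, 00-10, 000-0*, 0000-*, 010-1*, 0100-*, 1-001*, 1-011*, 1-111*, 10-01*, 10-11*, 100-0*, 100-1*, 1000-*, 1001-*, 101-1*, 11-11*, 110-1*, 111-0, 1111-
[col 2] --001, -0-01, -00-0, -000-, -10-1, 0-00-, 1--11, 1-0-1, 10--1, 100--
Prime implicants: --001, -0-01, -00-0, -000-, -10-1, -1110, 0-00-, 0-110, 00-10, 1--11, 1-0-1, 10--1, 100--, 111-0, 1111-

NONE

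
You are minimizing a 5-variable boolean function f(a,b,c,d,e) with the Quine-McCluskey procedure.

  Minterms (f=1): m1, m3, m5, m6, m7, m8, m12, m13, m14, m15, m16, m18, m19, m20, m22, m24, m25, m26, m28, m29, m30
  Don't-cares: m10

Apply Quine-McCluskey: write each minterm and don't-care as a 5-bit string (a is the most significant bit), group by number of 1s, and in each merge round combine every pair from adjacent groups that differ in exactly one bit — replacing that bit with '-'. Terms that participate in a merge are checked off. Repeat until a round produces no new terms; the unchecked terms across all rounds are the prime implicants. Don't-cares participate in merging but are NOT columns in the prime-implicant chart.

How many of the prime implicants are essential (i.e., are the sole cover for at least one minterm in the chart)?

[col 0] 00001*, 00011*, 00101*, 00110*, 00111*, 01000*, 01010*, 01100*, 01101*, 01110*, 01111*, 10000*, 10010*, 10011*, 10100*, 10110*, 11000*, 11001*, 11010*, 11100*, 11101*, 11110*
[col 1] -0011, -0110*, -1000*, -1010*, -1100*, -1101*, -1110*, 0-101*, 0-110*, 0-111*, 00-01*, 00-11*, 000-1*, 001-1*, 0011-*, 01-00*, 01-10*, 010-0*, 011-0*, 011-1*, 0110-*, 0111-*, 1-000*, 1-010*, 1-100*, 1-110*, 10-00*, 10-10*, 100-0*, 1001-, 101-0*, 11-00*, 11-01*, 11-10*, 110-0*, 1100-*, 111-0*, 1110-*
[col 2] --110, -1-00*, -1-10*, -10-0*, -11-0*, -110-, 0-1-1, 0-11-, 00--1, 01--0*, 011--, 1--00*, 1--10*, 1-0-0*, 1-1-0*, 10--0*, 11--0*, 11-0-
[col 3] -1--0, 1---0
Prime implicants: --110, -0011, -1--0, -110-, 0-1-1, 0-11-, 00--1, 011--, 1---0, 1001-, 11-0-
PI chart (minterm → PIs covering it):
  1 | 00--1  (sole → essential)
  3 | -0011,00--1
  5 | 0-1-1,00--1
  6 | --110,0-11-
  7 | 0-1-1,0-11-,00--1
  8 | -1--0  (sole → essential)
  12 | -1--0,-110-,011--
  13 | -110-,0-1-1,011--
  14 | --110,-1--0,0-11-,011--
  15 | 0-1-1,0-11-,011--
  16 | 1---0  (sole → essential)
  18 | 1---0,1001-
  19 | -0011,1001-
  20 | 1---0  (sole → essential)
  22 | --110,1---0
  24 | -1--0,1---0,11-0-
  25 | 11-0-  (sole → essential)
  26 | -1--0,1---0
  28 | -1--0,-110-,1---0,11-0-
  29 | -110-,11-0-
  30 | --110,-1--0,1---0
Essential prime implicants: -1--0, 00--1, 1---0, 11-0-

4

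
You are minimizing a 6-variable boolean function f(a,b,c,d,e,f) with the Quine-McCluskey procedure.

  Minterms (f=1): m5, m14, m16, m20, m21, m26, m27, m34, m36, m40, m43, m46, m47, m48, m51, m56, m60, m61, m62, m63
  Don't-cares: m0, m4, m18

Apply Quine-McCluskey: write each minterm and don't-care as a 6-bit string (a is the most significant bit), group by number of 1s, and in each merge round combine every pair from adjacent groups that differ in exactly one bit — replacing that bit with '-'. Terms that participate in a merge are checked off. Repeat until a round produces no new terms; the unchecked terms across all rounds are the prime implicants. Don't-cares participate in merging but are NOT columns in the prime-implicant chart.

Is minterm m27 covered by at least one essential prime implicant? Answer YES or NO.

YES

[col 0] 000000*, 000100*, 000101*, 001110*, 010000*, 010010*, 010100*, 010101*, 011010*, 011011*, 100010, 100100*, 101000*, 101011*, 101110*, 101111*, 110000*, 110011, 111000*, 111100*, 111101*, 111110*, 111111*
[col 1] -00100, -01110, -10000, 0-0000*, 0-0100*, 0-0101*, 000-00*, 00010-*, 01-010, 010-00*, 0100-0, 01010-*, 01101-, 1-1000, 1-1110*, 1-1111*, 101-11, 10111-*, 11-000, 111-00, 1111-0*, 1111-1*, 11110-*, 11111-*
[col 2] 0-0-00, 0-010-, 1-111-, 1111--
Prime implicants: -00100, -01110, -10000, 0-0-00, 0-010-, 01-010, 0100-0, 01101-, 1-1000, 1-111-, 100010, 101-11, 11-000, 110011, 111-00, 1111--
PI chart (minterm → PIs covering it):
  5 | 0-010-  (sole → essential)
  14 | -01110  (sole → essential)
  16 | -10000,0-0-00,0100-0
  20 | 0-0-00,0-010-
  21 | 0-010-  (sole → essential)
  26 | 01-010,01101-
  27 | 01101-  (sole → essential)
  34 | 100010  (sole → essential)
  36 | -00100  (sole → essential)
  40 | 1-1000  (sole → essential)
  43 | 101-11  (sole → essential)
  46 | -01110,1-111-
  47 | 1-111-,101-11
  48 | -10000,11-000
  51 | 110011  (sole → essential)
  56 | 1-1000,11-000,111-00
  60 | 111-00,1111--
  61 | 1111--  (sole → essential)
  62 | 1-111-,1111--
  63 | 1-111-,1111--
Essential prime implicants: -00100, -01110, 0-010-, 01101-, 1-1000, 100010, 101-11, 110011, 1111--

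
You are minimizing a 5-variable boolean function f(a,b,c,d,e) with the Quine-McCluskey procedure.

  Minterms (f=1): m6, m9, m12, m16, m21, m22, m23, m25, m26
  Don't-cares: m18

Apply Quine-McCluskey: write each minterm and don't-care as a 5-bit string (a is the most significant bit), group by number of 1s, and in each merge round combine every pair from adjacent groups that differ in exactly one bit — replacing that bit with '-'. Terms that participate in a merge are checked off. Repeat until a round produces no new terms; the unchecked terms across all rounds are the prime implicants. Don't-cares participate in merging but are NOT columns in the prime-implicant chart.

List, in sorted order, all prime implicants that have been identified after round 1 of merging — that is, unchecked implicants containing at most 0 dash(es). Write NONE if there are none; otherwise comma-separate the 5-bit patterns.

Round 0: 00110✓ 01001✓ 01100 10000✓ 10010✓ 10101✓ 10110✓ 10111✓ 11001✓ 11010✓
Round 1: -0110 -1001 1-010 10-10 100-0 101-1 1011-
PIs = {-0110, -1001, 01100, 1-010, 10-10, 100-0, 101-1, 1011-}

01100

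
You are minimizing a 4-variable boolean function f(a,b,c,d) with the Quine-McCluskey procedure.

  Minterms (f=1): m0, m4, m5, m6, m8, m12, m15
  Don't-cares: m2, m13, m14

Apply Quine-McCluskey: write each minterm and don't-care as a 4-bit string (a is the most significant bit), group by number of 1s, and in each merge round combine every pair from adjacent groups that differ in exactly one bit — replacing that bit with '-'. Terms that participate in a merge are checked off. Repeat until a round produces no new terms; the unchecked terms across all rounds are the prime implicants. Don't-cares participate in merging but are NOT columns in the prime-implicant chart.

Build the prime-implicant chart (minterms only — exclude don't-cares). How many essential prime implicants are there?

[col 0] 0000*, 0010*, 0100*, 0101*, 0110*, 1000*, 1100*, 1101*, 1110*, 1111*
[col 1] -000*, -100*, -101*, -110*, 0-00*, 0-10*, 00-0*, 01-0*, 010-*, 1-00*, 11-0*, 11-1*, 110-*, 111-*
[col 2] --00, -1-0, -10-, 0--0, 11--
Prime implicants: --00, -1-0, -10-, 0--0, 11--
PI chart (minterm → PIs covering it):
  0 | --00,0--0
  4 | --00,-1-0,-10-,0--0
  5 | -10-  (sole → essential)
  6 | -1-0,0--0
  8 | --00  (sole → essential)
  12 | --00,-1-0,-10-,11--
  15 | 11--  (sole → essential)
Essential prime implicants: --00, -10-, 11--

3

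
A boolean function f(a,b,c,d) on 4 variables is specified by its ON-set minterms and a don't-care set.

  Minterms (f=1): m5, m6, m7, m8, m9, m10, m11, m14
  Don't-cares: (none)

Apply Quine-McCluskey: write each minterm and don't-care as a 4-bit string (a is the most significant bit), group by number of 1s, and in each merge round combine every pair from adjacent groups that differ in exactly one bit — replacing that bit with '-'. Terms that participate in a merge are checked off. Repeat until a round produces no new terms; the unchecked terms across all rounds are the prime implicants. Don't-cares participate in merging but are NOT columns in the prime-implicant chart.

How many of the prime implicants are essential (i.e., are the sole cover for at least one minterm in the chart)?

Round 0: 0101✓ 0110✓ 0111✓ 1000✓ 1001✓ 1010✓ 1011✓ 1110✓
Round 1: -110 01-1 011- 1-10 10-0✓ 10-1✓ 100-✓ 101-✓
Round 2: 10--
PIs = {-110, 01-1, 011-, 1-10, 10--}
Coverage chart:
  m5: 01-1 ←essential
  m6: -110,011-
  m7: 01-1,011-
  m8: 10-- ←essential
  m9: 10-- ←essential
  m10: 1-10,10--
  m11: 10-- ←essential
  m14: -110,1-10
Essential: 01-1, 10--

2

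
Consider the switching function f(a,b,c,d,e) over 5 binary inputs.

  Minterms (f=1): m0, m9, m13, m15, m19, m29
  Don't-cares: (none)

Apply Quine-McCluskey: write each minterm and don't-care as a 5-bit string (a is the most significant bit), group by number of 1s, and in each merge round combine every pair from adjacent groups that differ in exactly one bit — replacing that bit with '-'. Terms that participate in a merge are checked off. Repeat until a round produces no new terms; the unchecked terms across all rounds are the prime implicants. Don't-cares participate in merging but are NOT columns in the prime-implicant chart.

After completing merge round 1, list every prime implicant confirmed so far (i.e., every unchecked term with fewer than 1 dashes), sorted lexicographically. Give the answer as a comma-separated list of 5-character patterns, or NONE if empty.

[col 0] 00000, 01001*, 01101*, 01111*, 10011, 11101*
[col 1] -1101, 01-01, 011-1
Prime implicants: -1101, 00000, 01-01, 011-1, 10011

00000, 10011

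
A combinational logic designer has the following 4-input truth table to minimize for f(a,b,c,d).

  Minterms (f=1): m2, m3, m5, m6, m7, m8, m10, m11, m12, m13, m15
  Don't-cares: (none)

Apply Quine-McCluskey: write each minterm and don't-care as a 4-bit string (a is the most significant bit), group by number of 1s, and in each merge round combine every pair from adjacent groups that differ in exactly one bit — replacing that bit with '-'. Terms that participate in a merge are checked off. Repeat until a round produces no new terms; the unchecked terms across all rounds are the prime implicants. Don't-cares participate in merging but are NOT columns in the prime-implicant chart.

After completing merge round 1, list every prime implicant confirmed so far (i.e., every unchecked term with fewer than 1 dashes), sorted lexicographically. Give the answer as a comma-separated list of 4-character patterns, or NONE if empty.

NONE

[col 0] 0010*, 0011*, 0101*, 0110*, 0111*, 1000*, 1010*, 1011*, 1100*, 1101*, 1111*
[col 1] -010*, -011*, -101*, -111*, 0-10*, 0-11*, 001-*, 01-1*, 011-*, 1-00, 1-11*, 10-0, 101-*, 11-1*, 110-
[col 2] --11, -01-, -1-1, 0-1-
Prime implicants: --11, -01-, -1-1, 0-1-, 1-00, 10-0, 110-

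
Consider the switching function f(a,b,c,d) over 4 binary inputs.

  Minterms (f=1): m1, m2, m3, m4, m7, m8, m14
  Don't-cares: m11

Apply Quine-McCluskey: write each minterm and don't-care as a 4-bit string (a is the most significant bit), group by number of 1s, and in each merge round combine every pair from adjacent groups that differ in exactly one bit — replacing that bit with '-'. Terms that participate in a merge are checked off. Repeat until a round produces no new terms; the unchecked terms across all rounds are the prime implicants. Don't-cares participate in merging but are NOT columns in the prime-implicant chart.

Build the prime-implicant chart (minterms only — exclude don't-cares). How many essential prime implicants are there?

6

Round 0: 0001✓ 0010✓ 0011✓ 0100 0111✓ 1000 1011✓ 1110
Round 1: -011 0-11 00-1 001-
PIs = {-011, 0-11, 00-1, 001-, 0100, 1000, 1110}
Coverage chart:
  m1: 00-1 ←essential
  m2: 001- ←essential
  m3: -011,0-11,00-1,001-
  m4: 0100 ←essential
  m7: 0-11 ←essential
  m8: 1000 ←essential
  m14: 1110 ←essential
Essential: 0-11, 00-1, 001-, 0100, 1000, 1110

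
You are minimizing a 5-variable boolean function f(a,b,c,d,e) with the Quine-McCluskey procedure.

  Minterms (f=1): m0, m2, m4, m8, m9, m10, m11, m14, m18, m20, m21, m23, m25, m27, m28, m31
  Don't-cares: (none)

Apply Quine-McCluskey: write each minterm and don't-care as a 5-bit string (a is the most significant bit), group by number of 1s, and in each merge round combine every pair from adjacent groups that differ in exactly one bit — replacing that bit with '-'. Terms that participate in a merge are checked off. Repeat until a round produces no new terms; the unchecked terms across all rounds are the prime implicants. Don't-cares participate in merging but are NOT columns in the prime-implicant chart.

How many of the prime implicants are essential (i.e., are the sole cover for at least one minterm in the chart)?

4

Round 0: 00000✓ 00010✓ 00100✓ 01000✓ 01001✓ 01010✓ 01011✓ 01110✓ 10010✓ 10100✓ 10101✓ 10111✓ 11001✓ 11011✓ 11100✓ 11111✓
Round 1: -0010 -0100 -1001✓ -1011✓ 0-000✓ 0-010✓ 00-00 000-0✓ 01-10 010-0✓ 010-1✓ 0100-✓ 0101-✓ 1-100 1-111 101-1 1010- 11-11 110-1✓
Round 2: -10-1 0-0-0 010--
PIs = {-0010, -0100, -10-1, 0-0-0, 00-00, 01-10, 010--, 1-100, 1-111, 101-1, 1010-, 11-11}
Coverage chart:
  m0: 0-0-0,00-00
  m2: -0010,0-0-0
  m4: -0100,00-00
  m8: 0-0-0,010--
  m9: -10-1,010--
  m10: 0-0-0,01-10,010--
  m11: -10-1,010--
  m14: 01-10 ←essential
  m18: -0010 ←essential
  m20: -0100,1-100,1010-
  m21: 101-1,1010-
  m23: 1-111,101-1
  m25: -10-1 ←essential
  m27: -10-1,11-11
  m28: 1-100 ←essential
  m31: 1-111,11-11
Essential: -0010, -10-1, 01-10, 1-100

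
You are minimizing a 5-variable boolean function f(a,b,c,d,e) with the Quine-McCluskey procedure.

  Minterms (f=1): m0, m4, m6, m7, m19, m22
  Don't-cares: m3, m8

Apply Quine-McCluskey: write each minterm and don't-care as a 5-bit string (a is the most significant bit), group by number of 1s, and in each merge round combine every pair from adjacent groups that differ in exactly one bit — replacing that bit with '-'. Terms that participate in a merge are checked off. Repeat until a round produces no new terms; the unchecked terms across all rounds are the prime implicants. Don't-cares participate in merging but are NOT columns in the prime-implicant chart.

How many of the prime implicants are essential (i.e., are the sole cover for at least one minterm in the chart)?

2

size-2^0 implicants → 00000(✓)  00011(✓)  00100(✓)  00110(✓)  00111(✓)  01000(✓)  10011(✓)  10110(✓)
size-2^1 implicants → -0011  -0110  0-000  00-00  00-11  001-0  0011-
Unchecked terms (primes): -0011, -0110, 0-000, 00-00, 00-11, 001-0, 0011-
Minterm coverage:
  m0 ⊆ 0-000,00-00
  m4 ⊆ 00-00,001-0
  m6 ⊆ -0110,001-0,0011-
  m7 ⊆ 00-11,0011-
  m19 ⊆ -0011 [E]
  m22 ⊆ -0110 [E]
E = {-0011, -0110}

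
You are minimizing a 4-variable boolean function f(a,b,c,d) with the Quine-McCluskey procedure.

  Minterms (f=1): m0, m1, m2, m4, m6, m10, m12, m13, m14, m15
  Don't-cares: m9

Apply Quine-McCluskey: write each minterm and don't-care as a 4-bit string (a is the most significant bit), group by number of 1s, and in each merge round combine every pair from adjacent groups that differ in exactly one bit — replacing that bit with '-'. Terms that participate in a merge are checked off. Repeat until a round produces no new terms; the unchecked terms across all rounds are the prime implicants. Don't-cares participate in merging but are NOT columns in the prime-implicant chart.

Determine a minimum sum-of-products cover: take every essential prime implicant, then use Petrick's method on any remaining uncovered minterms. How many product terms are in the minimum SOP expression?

4

[col 0] 0000*, 0001*, 0010*, 0100*, 0110*, 1001*, 1010*, 1100*, 1101*, 1110*, 1111*
[col 1] -001, -010*, -100*, -110*, 0-00*, 0-10*, 00-0*, 000-, 01-0*, 1-01, 1-10*, 11-0*, 11-1*, 110-*, 111-*
[col 2] --10, -1-0, 0--0, 11--
Prime implicants: --10, -001, -1-0, 0--0, 000-, 1-01, 11--
PI chart (minterm → PIs covering it):
  0 | 0--0,000-
  1 | -001,000-
  2 | --10,0--0
  4 | -1-0,0--0
  6 | --10,-1-0,0--0
  10 | --10  (sole → essential)
  12 | -1-0,11--
  13 | 1-01,11--
  14 | --10,-1-0,11--
  15 | 11--  (sole → essential)
Essential prime implicants: --10, 11--
Petrick residual → -001, 0--0
Minimum SOP uses 4 PIs: cd' + b'c'd + a'd' + ab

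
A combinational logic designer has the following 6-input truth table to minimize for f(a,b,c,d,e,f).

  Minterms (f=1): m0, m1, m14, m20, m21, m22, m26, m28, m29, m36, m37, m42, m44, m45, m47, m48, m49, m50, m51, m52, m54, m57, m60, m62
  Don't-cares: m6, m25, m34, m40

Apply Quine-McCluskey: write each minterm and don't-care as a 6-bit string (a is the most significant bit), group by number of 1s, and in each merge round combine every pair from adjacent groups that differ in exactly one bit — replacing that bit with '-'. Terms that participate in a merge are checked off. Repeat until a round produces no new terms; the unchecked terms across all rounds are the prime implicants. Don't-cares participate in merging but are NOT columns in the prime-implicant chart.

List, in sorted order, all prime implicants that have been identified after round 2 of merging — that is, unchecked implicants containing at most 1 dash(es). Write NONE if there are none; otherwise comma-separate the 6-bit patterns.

Round 0: 000000✓ 000001✓ 000110✓ 001110✓ 010100✓ 010101✓ 010110✓ 011001✓ 011010 011100✓ 011101✓ 100010✓ 100100✓ 100101✓ 101000✓ 101010✓ 101100✓ 101101✓ 101111✓ 110000✓ 110001✓ 110010✓ 110011✓ 110100✓ 110110✓ 111001✓ 111100✓ 111110✓
Round 1: -10100✓ -10110✓ -11001 -11100✓ 0-0110 00-110 00000- 01-100✓ 01-101✓ 0101-0✓ 01010-✓ 011-01 01110-✓ 1-0010 1-0100✓ 1-1100✓ 10-010 10-100✓ 10-101✓ 10010-✓ 101-00 1010-0 1011-1 10110-✓ 11-001 11-100✓ 11-110✓ 110-00✓ 110-10✓ 1100-0✓ 1100-1✓ 11000-✓ 11001-✓ 1101-0✓ 1111-0✓
Round 2: -1-100 -101-0 01-10- 1--100 10-10- 11-1-0 110--0 1100--
PIs = {-1-100, -101-0, -11001, 0-0110, 00-110, 00000-, 01-10-, 011-01, 011010, 1--100, 1-0010, 10-010, 10-10-, 101-00, 1010-0, 1011-1, 11-001, 11-1-0, 110--0, 1100--}

-11001, 0-0110, 00-110, 00000-, 011-01, 011010, 1-0010, 10-010, 101-00, 1010-0, 1011-1, 11-001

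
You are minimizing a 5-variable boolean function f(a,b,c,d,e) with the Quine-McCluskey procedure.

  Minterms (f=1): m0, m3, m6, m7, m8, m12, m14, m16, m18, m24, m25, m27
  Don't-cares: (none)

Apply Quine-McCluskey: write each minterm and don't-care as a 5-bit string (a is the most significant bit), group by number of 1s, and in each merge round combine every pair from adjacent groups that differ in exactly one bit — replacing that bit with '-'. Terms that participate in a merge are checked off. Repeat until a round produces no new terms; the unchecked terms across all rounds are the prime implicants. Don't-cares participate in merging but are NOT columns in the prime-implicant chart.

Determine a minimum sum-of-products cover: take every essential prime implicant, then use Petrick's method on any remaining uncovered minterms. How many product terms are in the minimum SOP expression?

6

Round 0: 00000✓ 00011✓ 00110✓ 00111✓ 01000✓ 01100✓ 01110✓ 10000✓ 10010✓ 11000✓ 11001✓ 11011✓
Round 1: -0000✓ -1000✓ 0-000✓ 0-110 00-11 0011- 01-00 011-0 1-000✓ 100-0 110-1 1100-
Round 2: --000
PIs = {--000, 0-110, 00-11, 0011-, 01-00, 011-0, 100-0, 110-1, 1100-}
Coverage chart:
  m0: --000 ←essential
  m3: 00-11 ←essential
  m6: 0-110,0011-
  m7: 00-11,0011-
  m8: --000,01-00
  m12: 01-00,011-0
  m14: 0-110,011-0
  m16: --000,100-0
  m18: 100-0 ←essential
  m24: --000,1100-
  m25: 110-1,1100-
  m27: 110-1 ←essential
Essential: --000, 00-11, 100-0, 110-1
Petrick residual → 0-110, 01-00
Min cover (6 terms): c'd'e' + a'cde' + a'b'de + a'bd'e' + ab'c'e' + abc'e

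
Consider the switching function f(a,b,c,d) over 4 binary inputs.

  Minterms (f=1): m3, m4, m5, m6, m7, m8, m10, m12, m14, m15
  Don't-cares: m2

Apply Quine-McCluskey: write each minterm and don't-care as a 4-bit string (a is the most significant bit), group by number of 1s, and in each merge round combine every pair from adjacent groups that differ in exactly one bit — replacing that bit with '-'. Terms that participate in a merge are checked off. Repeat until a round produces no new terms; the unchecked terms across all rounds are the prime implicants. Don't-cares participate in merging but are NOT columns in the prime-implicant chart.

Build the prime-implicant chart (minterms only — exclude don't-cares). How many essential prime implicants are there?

size-2^0 implicants → 0010(✓)  0011(✓)  0100(✓)  0101(✓)  0110(✓)  0111(✓)  1000(✓)  1010(✓)  1100(✓)  1110(✓)  1111(✓)
size-2^1 implicants → -010(✓)  -100(✓)  -110(✓)  -111(✓)  0-10(✓)  0-11(✓)  001-(✓)  01-0(✓)  01-1(✓)  010-(✓)  011-(✓)  1-00(✓)  1-10(✓)  10-0(✓)  11-0(✓)  111-(✓)
size-2^2 implicants → --10  -1-0  -11-  0-1-  01--  1--0
Unchecked terms (primes): --10, -1-0, -11-, 0-1-, 01--, 1--0
Minterm coverage:
  m3 ⊆ 0-1- [E]
  m4 ⊆ -1-0,01--
  m5 ⊆ 01-- [E]
  m6 ⊆ --10,-1-0,-11-,0-1-,01--
  m7 ⊆ -11-,0-1-,01--
  m8 ⊆ 1--0 [E]
  m10 ⊆ --10,1--0
  m12 ⊆ -1-0,1--0
  m14 ⊆ --10,-1-0,-11-,1--0
  m15 ⊆ -11- [E]
E = {-11-, 0-1-, 01--, 1--0}

4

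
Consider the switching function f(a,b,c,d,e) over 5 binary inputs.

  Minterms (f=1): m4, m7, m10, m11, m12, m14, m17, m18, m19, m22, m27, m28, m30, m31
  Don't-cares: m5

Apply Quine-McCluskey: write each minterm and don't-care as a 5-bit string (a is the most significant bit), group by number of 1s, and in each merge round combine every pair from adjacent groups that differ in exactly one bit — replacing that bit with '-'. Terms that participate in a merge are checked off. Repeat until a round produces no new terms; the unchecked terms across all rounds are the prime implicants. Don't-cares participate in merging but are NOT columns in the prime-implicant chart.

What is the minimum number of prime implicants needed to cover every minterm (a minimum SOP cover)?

[col 0] 00100*, 00101*, 00111*, 01010*, 01011*, 01100*, 01110*, 10001*, 10010*, 10011*, 10110*, 11011*, 11100*, 11110*, 11111*
[col 1] -1011, -1100*, -1110*, 0-100, 001-1, 0010-, 01-10, 0101-, 011-0*, 1-011, 1-110, 10-10, 100-1, 1001-, 11-11, 111-0*, 1111-
[col 2] -11-0
Prime implicants: -1011, -11-0, 0-100, 001-1, 0010-, 01-10, 0101-, 1-011, 1-110, 10-10, 100-1, 1001-, 11-11, 1111-
PI chart (minterm → PIs covering it):
  4 | 0-100,0010-
  7 | 001-1  (sole → essential)
  10 | 01-10,0101-
  11 | -1011,0101-
  12 | -11-0,0-100
  14 | -11-0,01-10
  17 | 100-1  (sole → essential)
  18 | 10-10,1001-
  19 | 1-011,100-1,1001-
  22 | 1-110,10-10
  27 | -1011,1-011,11-11
  28 | -11-0  (sole → essential)
  30 | -11-0,1-110,1111-
  31 | 11-11,1111-
Essential prime implicants: -11-0, 001-1, 100-1
Petrick residual → 0-100, 0101-, 10-10, 11-11
Minimum SOP uses 7 PIs: bce' + a'cd'e' + a'b'ce + a'bc'd + ab'de' + ab'c'e + abde

7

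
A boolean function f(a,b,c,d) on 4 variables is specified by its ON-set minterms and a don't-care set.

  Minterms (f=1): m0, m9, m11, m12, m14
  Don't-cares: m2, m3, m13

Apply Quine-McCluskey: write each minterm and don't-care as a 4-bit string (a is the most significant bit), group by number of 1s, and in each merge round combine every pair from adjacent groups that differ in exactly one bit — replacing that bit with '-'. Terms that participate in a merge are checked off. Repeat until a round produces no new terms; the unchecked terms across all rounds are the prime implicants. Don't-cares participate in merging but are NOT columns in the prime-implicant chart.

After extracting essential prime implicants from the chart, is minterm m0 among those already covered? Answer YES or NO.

YES

size-2^0 implicants → 0000(✓)  0010(✓)  0011(✓)  1001(✓)  1011(✓)  1100(✓)  1101(✓)  1110(✓)
size-2^1 implicants → -011  00-0  001-  1-01  10-1  11-0  110-
Unchecked terms (primes): -011, 00-0, 001-, 1-01, 10-1, 11-0, 110-
Minterm coverage:
  m0 ⊆ 00-0 [E]
  m9 ⊆ 1-01,10-1
  m11 ⊆ -011,10-1
  m12 ⊆ 11-0,110-
  m14 ⊆ 11-0 [E]
E = {00-0, 11-0}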